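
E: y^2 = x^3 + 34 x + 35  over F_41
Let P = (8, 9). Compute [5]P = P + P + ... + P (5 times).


k = 5 = 101_2 (binary, LSB first: 101)
Double-and-add from P = (8, 9):
  bit 0 = 1: acc = O + (8, 9) = (8, 9)
  bit 1 = 0: acc unchanged = (8, 9)
  bit 2 = 1: acc = (8, 9) + (7, 1) = (8, 32)

5P = (8, 32)


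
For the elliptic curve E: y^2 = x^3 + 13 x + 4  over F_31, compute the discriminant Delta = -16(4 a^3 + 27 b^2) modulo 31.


4 a^3 + 27 b^2 = 4*13^3 + 27*4^2 = 8788 + 432 = 9220
Delta = -16 * (9220) = -147520
Delta mod 31 = 9

Delta = 9 (mod 31)


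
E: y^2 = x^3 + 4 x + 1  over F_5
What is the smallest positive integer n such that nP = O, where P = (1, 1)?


Compute successive multiples of P until we hit O:
  1P = (1, 1)
  2P = (4, 1)
  3P = (0, 4)
  4P = (3, 0)
  5P = (0, 1)
  6P = (4, 4)
  7P = (1, 4)
  8P = O

ord(P) = 8


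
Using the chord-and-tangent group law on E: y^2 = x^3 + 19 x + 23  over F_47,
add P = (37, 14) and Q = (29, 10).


P != Q, so use the chord formula.
s = (y2 - y1) / (x2 - x1) = (43) / (39) mod 47 = 24
x3 = s^2 - x1 - x2 mod 47 = 24^2 - 37 - 29 = 40
y3 = s (x1 - x3) - y1 mod 47 = 24 * (37 - 40) - 14 = 8

P + Q = (40, 8)


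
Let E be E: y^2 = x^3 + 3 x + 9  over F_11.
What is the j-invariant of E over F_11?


Delta = -16(4 a^3 + 27 b^2) mod 11 = 9
-1728 * (4 a)^3 = -1728 * (4*3)^3 mod 11 = 10
j = 10 * 9^(-1) mod 11 = 6

j = 6 (mod 11)


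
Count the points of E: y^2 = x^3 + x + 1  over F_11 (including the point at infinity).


For each x in F_11, count y with y^2 = x^3 + 1 x + 1 mod 11:
  x = 0: RHS = 1, y in [1, 10]  -> 2 point(s)
  x = 1: RHS = 3, y in [5, 6]  -> 2 point(s)
  x = 2: RHS = 0, y in [0]  -> 1 point(s)
  x = 3: RHS = 9, y in [3, 8]  -> 2 point(s)
  x = 4: RHS = 3, y in [5, 6]  -> 2 point(s)
  x = 6: RHS = 3, y in [5, 6]  -> 2 point(s)
  x = 8: RHS = 4, y in [2, 9]  -> 2 point(s)
Affine points: 13. Add the point at infinity: total = 14.

#E(F_11) = 14


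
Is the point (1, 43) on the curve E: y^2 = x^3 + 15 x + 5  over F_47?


Check whether y^2 = x^3 + 15 x + 5 (mod 47) for (x, y) = (1, 43).
LHS: y^2 = 43^2 mod 47 = 16
RHS: x^3 + 15 x + 5 = 1^3 + 15*1 + 5 mod 47 = 21
LHS != RHS

No, not on the curve


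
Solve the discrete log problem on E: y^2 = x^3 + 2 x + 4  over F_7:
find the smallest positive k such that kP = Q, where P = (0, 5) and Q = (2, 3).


Enumerate multiples of P until we hit Q = (2, 3):
  1P = (0, 5)
  2P = (2, 3)
Match found at i = 2.

k = 2


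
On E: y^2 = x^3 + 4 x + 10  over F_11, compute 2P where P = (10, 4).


Doubling: s = (3 x1^2 + a) / (2 y1)
s = (3*10^2 + 4) / (2*4) mod 11 = 5
x3 = s^2 - 2 x1 mod 11 = 5^2 - 2*10 = 5
y3 = s (x1 - x3) - y1 mod 11 = 5 * (10 - 5) - 4 = 10

2P = (5, 10)


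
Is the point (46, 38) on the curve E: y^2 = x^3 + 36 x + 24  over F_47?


Check whether y^2 = x^3 + 36 x + 24 (mod 47) for (x, y) = (46, 38).
LHS: y^2 = 38^2 mod 47 = 34
RHS: x^3 + 36 x + 24 = 46^3 + 36*46 + 24 mod 47 = 34
LHS = RHS

Yes, on the curve


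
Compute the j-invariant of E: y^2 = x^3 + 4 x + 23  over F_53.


Delta = -16(4 a^3 + 27 b^2) mod 53 = 46
-1728 * (4 a)^3 = -1728 * (4*4)^3 mod 53 = 50
j = 50 * 46^(-1) mod 53 = 8

j = 8 (mod 53)


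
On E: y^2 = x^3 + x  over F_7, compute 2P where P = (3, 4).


k = 2 = 10_2 (binary, LSB first: 01)
Double-and-add from P = (3, 4):
  bit 0 = 0: acc unchanged = O
  bit 1 = 1: acc = O + (1, 3) = (1, 3)

2P = (1, 3)


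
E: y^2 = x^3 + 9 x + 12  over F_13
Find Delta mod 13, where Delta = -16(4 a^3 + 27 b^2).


4 a^3 + 27 b^2 = 4*9^3 + 27*12^2 = 2916 + 3888 = 6804
Delta = -16 * (6804) = -108864
Delta mod 13 = 11

Delta = 11 (mod 13)


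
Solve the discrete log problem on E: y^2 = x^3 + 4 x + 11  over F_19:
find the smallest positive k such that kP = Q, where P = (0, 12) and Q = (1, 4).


Enumerate multiples of P until we hit Q = (1, 4):
  1P = (0, 12)
  2P = (9, 15)
  3P = (8, 17)
  4P = (1, 4)
Match found at i = 4.

k = 4


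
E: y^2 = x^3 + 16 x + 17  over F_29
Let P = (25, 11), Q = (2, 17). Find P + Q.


P != Q, so use the chord formula.
s = (y2 - y1) / (x2 - x1) = (6) / (6) mod 29 = 1
x3 = s^2 - x1 - x2 mod 29 = 1^2 - 25 - 2 = 3
y3 = s (x1 - x3) - y1 mod 29 = 1 * (25 - 3) - 11 = 11

P + Q = (3, 11)


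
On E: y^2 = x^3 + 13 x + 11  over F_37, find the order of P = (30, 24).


Compute successive multiples of P until we hit O:
  1P = (30, 24)
  2P = (21, 6)
  3P = (27, 19)
  4P = (28, 4)
  5P = (5, 4)
  6P = (13, 34)
  7P = (22, 17)
  8P = (6, 34)
  ... (continuing to 31P)
  31P = O

ord(P) = 31


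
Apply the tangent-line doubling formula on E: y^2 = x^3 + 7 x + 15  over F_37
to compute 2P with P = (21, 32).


Doubling: s = (3 x1^2 + a) / (2 y1)
s = (3*21^2 + 7) / (2*32) mod 37 = 15
x3 = s^2 - 2 x1 mod 37 = 15^2 - 2*21 = 35
y3 = s (x1 - x3) - y1 mod 37 = 15 * (21 - 35) - 32 = 17

2P = (35, 17)


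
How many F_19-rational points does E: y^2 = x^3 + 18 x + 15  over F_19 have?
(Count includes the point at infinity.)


For each x in F_19, count y with y^2 = x^3 + 18 x + 15 mod 19:
  x = 3: RHS = 1, y in [1, 18]  -> 2 point(s)
  x = 6: RHS = 16, y in [4, 15]  -> 2 point(s)
  x = 7: RHS = 9, y in [3, 16]  -> 2 point(s)
  x = 8: RHS = 6, y in [5, 14]  -> 2 point(s)
  x = 10: RHS = 17, y in [6, 13]  -> 2 point(s)
  x = 11: RHS = 5, y in [9, 10]  -> 2 point(s)
  x = 14: RHS = 9, y in [3, 16]  -> 2 point(s)
  x = 17: RHS = 9, y in [3, 16]  -> 2 point(s)
Affine points: 16. Add the point at infinity: total = 17.

#E(F_19) = 17


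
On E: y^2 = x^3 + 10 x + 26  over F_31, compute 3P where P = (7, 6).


k = 3 = 11_2 (binary, LSB first: 11)
Double-and-add from P = (7, 6):
  bit 0 = 1: acc = O + (7, 6) = (7, 6)
  bit 1 = 1: acc = (7, 6) + (11, 14) = (17, 5)

3P = (17, 5)


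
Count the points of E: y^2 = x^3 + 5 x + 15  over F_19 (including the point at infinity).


For each x in F_19, count y with y^2 = x^3 + 5 x + 15 mod 19:
  x = 3: RHS = 0, y in [0]  -> 1 point(s)
  x = 4: RHS = 4, y in [2, 17]  -> 2 point(s)
  x = 8: RHS = 16, y in [4, 15]  -> 2 point(s)
  x = 10: RHS = 1, y in [1, 18]  -> 2 point(s)
  x = 12: RHS = 17, y in [6, 13]  -> 2 point(s)
  x = 13: RHS = 16, y in [4, 15]  -> 2 point(s)
  x = 14: RHS = 17, y in [6, 13]  -> 2 point(s)
  x = 15: RHS = 7, y in [8, 11]  -> 2 point(s)
  x = 16: RHS = 11, y in [7, 12]  -> 2 point(s)
  x = 17: RHS = 16, y in [4, 15]  -> 2 point(s)
  x = 18: RHS = 9, y in [3, 16]  -> 2 point(s)
Affine points: 21. Add the point at infinity: total = 22.

#E(F_19) = 22


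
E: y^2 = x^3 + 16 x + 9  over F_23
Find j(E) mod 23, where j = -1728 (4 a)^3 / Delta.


Delta = -16(4 a^3 + 27 b^2) mod 23 = 1
-1728 * (4 a)^3 = -1728 * (4*16)^3 mod 23 = 7
j = 7 * 1^(-1) mod 23 = 7

j = 7 (mod 23)


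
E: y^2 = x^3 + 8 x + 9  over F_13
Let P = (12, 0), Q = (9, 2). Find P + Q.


P != Q, so use the chord formula.
s = (y2 - y1) / (x2 - x1) = (2) / (10) mod 13 = 8
x3 = s^2 - x1 - x2 mod 13 = 8^2 - 12 - 9 = 4
y3 = s (x1 - x3) - y1 mod 13 = 8 * (12 - 4) - 0 = 12

P + Q = (4, 12)


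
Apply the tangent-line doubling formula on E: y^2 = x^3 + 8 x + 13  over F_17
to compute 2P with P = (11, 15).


Doubling: s = (3 x1^2 + a) / (2 y1)
s = (3*11^2 + 8) / (2*15) mod 17 = 5
x3 = s^2 - 2 x1 mod 17 = 5^2 - 2*11 = 3
y3 = s (x1 - x3) - y1 mod 17 = 5 * (11 - 3) - 15 = 8

2P = (3, 8)


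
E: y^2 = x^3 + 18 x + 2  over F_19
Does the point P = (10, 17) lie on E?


Check whether y^2 = x^3 + 18 x + 2 (mod 19) for (x, y) = (10, 17).
LHS: y^2 = 17^2 mod 19 = 4
RHS: x^3 + 18 x + 2 = 10^3 + 18*10 + 2 mod 19 = 4
LHS = RHS

Yes, on the curve


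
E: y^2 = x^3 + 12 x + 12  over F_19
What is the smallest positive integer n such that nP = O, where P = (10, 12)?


Compute successive multiples of P until we hit O:
  1P = (10, 12)
  2P = (16, 5)
  3P = (16, 14)
  4P = (10, 7)
  5P = O

ord(P) = 5


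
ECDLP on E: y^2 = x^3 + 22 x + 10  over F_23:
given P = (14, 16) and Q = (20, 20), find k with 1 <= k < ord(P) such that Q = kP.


Enumerate multiples of P until we hit Q = (20, 20):
  1P = (14, 16)
  2P = (7, 1)
  3P = (8, 10)
  4P = (2, 19)
  5P = (20, 20)
Match found at i = 5.

k = 5


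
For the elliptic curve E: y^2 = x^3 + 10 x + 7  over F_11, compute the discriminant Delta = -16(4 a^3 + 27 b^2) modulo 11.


4 a^3 + 27 b^2 = 4*10^3 + 27*7^2 = 4000 + 1323 = 5323
Delta = -16 * (5323) = -85168
Delta mod 11 = 5

Delta = 5 (mod 11)


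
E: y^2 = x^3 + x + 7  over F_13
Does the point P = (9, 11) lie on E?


Check whether y^2 = x^3 + 1 x + 7 (mod 13) for (x, y) = (9, 11).
LHS: y^2 = 11^2 mod 13 = 4
RHS: x^3 + 1 x + 7 = 9^3 + 1*9 + 7 mod 13 = 4
LHS = RHS

Yes, on the curve


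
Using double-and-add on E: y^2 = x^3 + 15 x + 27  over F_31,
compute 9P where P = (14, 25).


k = 9 = 1001_2 (binary, LSB first: 1001)
Double-and-add from P = (14, 25):
  bit 0 = 1: acc = O + (14, 25) = (14, 25)
  bit 1 = 0: acc unchanged = (14, 25)
  bit 2 = 0: acc unchanged = (14, 25)
  bit 3 = 1: acc = (14, 25) + (29, 19) = (8, 16)

9P = (8, 16)


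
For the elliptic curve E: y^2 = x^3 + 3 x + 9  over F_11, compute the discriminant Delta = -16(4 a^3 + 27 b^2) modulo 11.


4 a^3 + 27 b^2 = 4*3^3 + 27*9^2 = 108 + 2187 = 2295
Delta = -16 * (2295) = -36720
Delta mod 11 = 9

Delta = 9 (mod 11)


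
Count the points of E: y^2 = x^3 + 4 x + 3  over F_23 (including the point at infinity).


For each x in F_23, count y with y^2 = x^3 + 4 x + 3 mod 23:
  x = 0: RHS = 3, y in [7, 16]  -> 2 point(s)
  x = 1: RHS = 8, y in [10, 13]  -> 2 point(s)
  x = 6: RHS = 13, y in [6, 17]  -> 2 point(s)
  x = 7: RHS = 6, y in [11, 12]  -> 2 point(s)
  x = 8: RHS = 18, y in [8, 15]  -> 2 point(s)
  x = 9: RHS = 9, y in [3, 20]  -> 2 point(s)
  x = 10: RHS = 8, y in [10, 13]  -> 2 point(s)
  x = 12: RHS = 8, y in [10, 13]  -> 2 point(s)
  x = 16: RHS = 0, y in [0]  -> 1 point(s)
  x = 17: RHS = 16, y in [4, 19]  -> 2 point(s)
Affine points: 19. Add the point at infinity: total = 20.

#E(F_23) = 20


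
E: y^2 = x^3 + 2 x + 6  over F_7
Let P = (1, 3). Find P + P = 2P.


Doubling: s = (3 x1^2 + a) / (2 y1)
s = (3*1^2 + 2) / (2*3) mod 7 = 2
x3 = s^2 - 2 x1 mod 7 = 2^2 - 2*1 = 2
y3 = s (x1 - x3) - y1 mod 7 = 2 * (1 - 2) - 3 = 2

2P = (2, 2)


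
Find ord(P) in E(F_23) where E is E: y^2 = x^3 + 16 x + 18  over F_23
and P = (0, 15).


Compute successive multiples of P until we hit O:
  1P = (0, 15)
  2P = (1, 9)
  3P = (12, 11)
  4P = (6, 10)
  5P = (3, 22)
  6P = (5, 4)
  7P = (21, 22)
  8P = (20, 9)
  ... (continuing to 28P)
  28P = O

ord(P) = 28


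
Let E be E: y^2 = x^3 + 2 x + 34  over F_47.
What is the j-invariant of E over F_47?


Delta = -16(4 a^3 + 27 b^2) mod 47 = 35
-1728 * (4 a)^3 = -1728 * (4*2)^3 mod 47 = 39
j = 39 * 35^(-1) mod 47 = 32

j = 32 (mod 47)


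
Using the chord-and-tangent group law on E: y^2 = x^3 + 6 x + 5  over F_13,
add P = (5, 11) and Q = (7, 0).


P != Q, so use the chord formula.
s = (y2 - y1) / (x2 - x1) = (2) / (2) mod 13 = 1
x3 = s^2 - x1 - x2 mod 13 = 1^2 - 5 - 7 = 2
y3 = s (x1 - x3) - y1 mod 13 = 1 * (5 - 2) - 11 = 5

P + Q = (2, 5)


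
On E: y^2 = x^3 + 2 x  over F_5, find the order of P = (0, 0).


Compute successive multiples of P until we hit O:
  1P = (0, 0)
  2P = O

ord(P) = 2


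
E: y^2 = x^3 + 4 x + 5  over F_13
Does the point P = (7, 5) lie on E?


Check whether y^2 = x^3 + 4 x + 5 (mod 13) for (x, y) = (7, 5).
LHS: y^2 = 5^2 mod 13 = 12
RHS: x^3 + 4 x + 5 = 7^3 + 4*7 + 5 mod 13 = 12
LHS = RHS

Yes, on the curve


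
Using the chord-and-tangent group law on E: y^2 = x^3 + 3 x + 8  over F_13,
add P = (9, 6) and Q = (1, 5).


P != Q, so use the chord formula.
s = (y2 - y1) / (x2 - x1) = (12) / (5) mod 13 = 5
x3 = s^2 - x1 - x2 mod 13 = 5^2 - 9 - 1 = 2
y3 = s (x1 - x3) - y1 mod 13 = 5 * (9 - 2) - 6 = 3

P + Q = (2, 3)


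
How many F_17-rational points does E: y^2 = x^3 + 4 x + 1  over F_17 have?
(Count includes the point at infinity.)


For each x in F_17, count y with y^2 = x^3 + 4 x + 1 mod 17:
  x = 0: RHS = 1, y in [1, 16]  -> 2 point(s)
  x = 2: RHS = 0, y in [0]  -> 1 point(s)
  x = 4: RHS = 13, y in [8, 9]  -> 2 point(s)
  x = 7: RHS = 15, y in [7, 10]  -> 2 point(s)
  x = 8: RHS = 1, y in [1, 16]  -> 2 point(s)
  x = 9: RHS = 1, y in [1, 16]  -> 2 point(s)
  x = 10: RHS = 4, y in [2, 15]  -> 2 point(s)
  x = 11: RHS = 16, y in [4, 13]  -> 2 point(s)
  x = 12: RHS = 9, y in [3, 14]  -> 2 point(s)
  x = 14: RHS = 13, y in [8, 9]  -> 2 point(s)
  x = 15: RHS = 2, y in [6, 11]  -> 2 point(s)
  x = 16: RHS = 13, y in [8, 9]  -> 2 point(s)
Affine points: 23. Add the point at infinity: total = 24.

#E(F_17) = 24


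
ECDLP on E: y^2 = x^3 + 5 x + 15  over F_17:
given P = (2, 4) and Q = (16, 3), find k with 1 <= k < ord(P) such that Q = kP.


Enumerate multiples of P until we hit Q = (16, 3):
  1P = (2, 4)
  2P = (13, 13)
  3P = (0, 10)
  4P = (7, 11)
  5P = (12, 16)
  6P = (16, 3)
Match found at i = 6.

k = 6


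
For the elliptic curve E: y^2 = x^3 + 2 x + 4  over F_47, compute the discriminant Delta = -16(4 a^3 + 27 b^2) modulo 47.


4 a^3 + 27 b^2 = 4*2^3 + 27*4^2 = 32 + 432 = 464
Delta = -16 * (464) = -7424
Delta mod 47 = 2

Delta = 2 (mod 47)


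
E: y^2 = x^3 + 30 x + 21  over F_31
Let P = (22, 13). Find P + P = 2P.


Doubling: s = (3 x1^2 + a) / (2 y1)
s = (3*22^2 + 30) / (2*13) mod 31 = 26
x3 = s^2 - 2 x1 mod 31 = 26^2 - 2*22 = 12
y3 = s (x1 - x3) - y1 mod 31 = 26 * (22 - 12) - 13 = 30

2P = (12, 30)


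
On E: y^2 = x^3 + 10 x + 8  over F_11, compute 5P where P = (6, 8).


k = 5 = 101_2 (binary, LSB first: 101)
Double-and-add from P = (6, 8):
  bit 0 = 1: acc = O + (6, 8) = (6, 8)
  bit 1 = 0: acc unchanged = (6, 8)
  bit 2 = 1: acc = (6, 8) + (7, 6) = (2, 6)

5P = (2, 6)


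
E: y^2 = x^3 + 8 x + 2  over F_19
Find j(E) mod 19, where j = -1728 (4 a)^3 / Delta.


Delta = -16(4 a^3 + 27 b^2) mod 19 = 8
-1728 * (4 a)^3 = -1728 * (4*8)^3 mod 19 = 12
j = 12 * 8^(-1) mod 19 = 11

j = 11 (mod 19)


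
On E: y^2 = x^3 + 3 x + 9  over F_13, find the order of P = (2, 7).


Compute successive multiples of P until we hit O:
  1P = (2, 7)
  2P = (0, 10)
  3P = (10, 5)
  4P = (10, 8)
  5P = (0, 3)
  6P = (2, 6)
  7P = O

ord(P) = 7


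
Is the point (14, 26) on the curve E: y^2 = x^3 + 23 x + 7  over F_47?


Check whether y^2 = x^3 + 23 x + 7 (mod 47) for (x, y) = (14, 26).
LHS: y^2 = 26^2 mod 47 = 18
RHS: x^3 + 23 x + 7 = 14^3 + 23*14 + 7 mod 47 = 18
LHS = RHS

Yes, on the curve


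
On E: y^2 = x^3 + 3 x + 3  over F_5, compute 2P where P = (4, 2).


Doubling: s = (3 x1^2 + a) / (2 y1)
s = (3*4^2 + 3) / (2*2) mod 5 = 4
x3 = s^2 - 2 x1 mod 5 = 4^2 - 2*4 = 3
y3 = s (x1 - x3) - y1 mod 5 = 4 * (4 - 3) - 2 = 2

2P = (3, 2)


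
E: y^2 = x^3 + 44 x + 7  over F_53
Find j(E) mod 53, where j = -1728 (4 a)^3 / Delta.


Delta = -16(4 a^3 + 27 b^2) mod 53 = 48
-1728 * (4 a)^3 = -1728 * (4*44)^3 mod 53 = 35
j = 35 * 48^(-1) mod 53 = 46

j = 46 (mod 53)


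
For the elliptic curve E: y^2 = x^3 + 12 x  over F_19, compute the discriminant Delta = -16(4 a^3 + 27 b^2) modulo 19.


4 a^3 + 27 b^2 = 4*12^3 + 27*0^2 = 6912 + 0 = 6912
Delta = -16 * (6912) = -110592
Delta mod 19 = 7

Delta = 7 (mod 19)


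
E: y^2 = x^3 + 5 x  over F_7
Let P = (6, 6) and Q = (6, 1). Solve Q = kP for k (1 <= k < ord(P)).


Enumerate multiples of P until we hit Q = (6, 1):
  1P = (6, 6)
  2P = (4, 0)
  3P = (6, 1)
Match found at i = 3.

k = 3


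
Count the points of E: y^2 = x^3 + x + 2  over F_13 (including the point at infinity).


For each x in F_13, count y with y^2 = x^3 + 1 x + 2 mod 13:
  x = 1: RHS = 4, y in [2, 11]  -> 2 point(s)
  x = 2: RHS = 12, y in [5, 8]  -> 2 point(s)
  x = 6: RHS = 3, y in [4, 9]  -> 2 point(s)
  x = 7: RHS = 1, y in [1, 12]  -> 2 point(s)
  x = 9: RHS = 12, y in [5, 8]  -> 2 point(s)
  x = 12: RHS = 0, y in [0]  -> 1 point(s)
Affine points: 11. Add the point at infinity: total = 12.

#E(F_13) = 12


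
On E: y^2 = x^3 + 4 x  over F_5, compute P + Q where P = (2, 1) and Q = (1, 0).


P != Q, so use the chord formula.
s = (y2 - y1) / (x2 - x1) = (4) / (4) mod 5 = 1
x3 = s^2 - x1 - x2 mod 5 = 1^2 - 2 - 1 = 3
y3 = s (x1 - x3) - y1 mod 5 = 1 * (2 - 3) - 1 = 3

P + Q = (3, 3)


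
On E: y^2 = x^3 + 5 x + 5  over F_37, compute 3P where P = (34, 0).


k = 3 = 11_2 (binary, LSB first: 11)
Double-and-add from P = (34, 0):
  bit 0 = 1: acc = O + (34, 0) = (34, 0)
  bit 1 = 1: acc = (34, 0) + O = (34, 0)

3P = (34, 0)


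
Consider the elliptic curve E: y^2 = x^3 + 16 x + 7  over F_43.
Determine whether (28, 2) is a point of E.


Check whether y^2 = x^3 + 16 x + 7 (mod 43) for (x, y) = (28, 2).
LHS: y^2 = 2^2 mod 43 = 4
RHS: x^3 + 16 x + 7 = 28^3 + 16*28 + 7 mod 43 = 4
LHS = RHS

Yes, on the curve


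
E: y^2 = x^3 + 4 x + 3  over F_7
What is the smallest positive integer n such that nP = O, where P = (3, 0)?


Compute successive multiples of P until we hit O:
  1P = (3, 0)
  2P = O

ord(P) = 2


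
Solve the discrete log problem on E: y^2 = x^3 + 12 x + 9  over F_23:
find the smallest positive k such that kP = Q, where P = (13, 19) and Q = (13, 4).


Enumerate multiples of P until we hit Q = (13, 4):
  1P = (13, 19)
  2P = (0, 3)
  3P = (19, 9)
  4P = (4, 12)
  5P = (12, 15)
  6P = (14, 0)
  7P = (12, 8)
  8P = (4, 11)
  9P = (19, 14)
  10P = (0, 20)
  11P = (13, 4)
Match found at i = 11.

k = 11


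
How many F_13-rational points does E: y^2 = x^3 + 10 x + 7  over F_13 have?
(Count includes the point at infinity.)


For each x in F_13, count y with y^2 = x^3 + 10 x + 7 mod 13:
  x = 2: RHS = 9, y in [3, 10]  -> 2 point(s)
  x = 3: RHS = 12, y in [5, 8]  -> 2 point(s)
  x = 5: RHS = 0, y in [0]  -> 1 point(s)
  x = 6: RHS = 10, y in [6, 7]  -> 2 point(s)
  x = 7: RHS = 4, y in [2, 11]  -> 2 point(s)
  x = 8: RHS = 1, y in [1, 12]  -> 2 point(s)
  x = 12: RHS = 9, y in [3, 10]  -> 2 point(s)
Affine points: 13. Add the point at infinity: total = 14.

#E(F_13) = 14


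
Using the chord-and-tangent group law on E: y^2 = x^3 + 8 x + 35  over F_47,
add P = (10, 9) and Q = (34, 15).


P != Q, so use the chord formula.
s = (y2 - y1) / (x2 - x1) = (6) / (24) mod 47 = 12
x3 = s^2 - x1 - x2 mod 47 = 12^2 - 10 - 34 = 6
y3 = s (x1 - x3) - y1 mod 47 = 12 * (10 - 6) - 9 = 39

P + Q = (6, 39)


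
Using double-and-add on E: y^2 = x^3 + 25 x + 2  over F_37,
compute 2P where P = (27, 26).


k = 2 = 10_2 (binary, LSB first: 01)
Double-and-add from P = (27, 26):
  bit 0 = 0: acc unchanged = O
  bit 1 = 1: acc = O + (29, 17) = (29, 17)

2P = (29, 17)


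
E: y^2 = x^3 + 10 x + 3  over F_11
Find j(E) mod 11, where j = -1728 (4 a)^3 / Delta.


Delta = -16(4 a^3 + 27 b^2) mod 11 = 4
-1728 * (4 a)^3 = -1728 * (4*10)^3 mod 11 = 9
j = 9 * 4^(-1) mod 11 = 5

j = 5 (mod 11)


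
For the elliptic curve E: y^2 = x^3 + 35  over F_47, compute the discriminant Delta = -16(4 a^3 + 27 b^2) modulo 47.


4 a^3 + 27 b^2 = 4*0^3 + 27*35^2 = 0 + 33075 = 33075
Delta = -16 * (33075) = -529200
Delta mod 47 = 20

Delta = 20 (mod 47)


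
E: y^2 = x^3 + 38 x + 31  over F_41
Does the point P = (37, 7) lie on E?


Check whether y^2 = x^3 + 38 x + 31 (mod 41) for (x, y) = (37, 7).
LHS: y^2 = 7^2 mod 41 = 8
RHS: x^3 + 38 x + 31 = 37^3 + 38*37 + 31 mod 41 = 20
LHS != RHS

No, not on the curve


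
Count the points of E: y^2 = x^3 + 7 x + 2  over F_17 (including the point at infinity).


For each x in F_17, count y with y^2 = x^3 + 7 x + 2 mod 17:
  x = 0: RHS = 2, y in [6, 11]  -> 2 point(s)
  x = 3: RHS = 16, y in [4, 13]  -> 2 point(s)
  x = 4: RHS = 9, y in [3, 14]  -> 2 point(s)
  x = 5: RHS = 9, y in [3, 14]  -> 2 point(s)
  x = 8: RHS = 9, y in [3, 14]  -> 2 point(s)
  x = 10: RHS = 1, y in [1, 16]  -> 2 point(s)
  x = 11: RHS = 16, y in [4, 13]  -> 2 point(s)
Affine points: 14. Add the point at infinity: total = 15.

#E(F_17) = 15


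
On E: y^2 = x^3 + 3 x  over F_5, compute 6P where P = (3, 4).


k = 6 = 110_2 (binary, LSB first: 011)
Double-and-add from P = (3, 4):
  bit 0 = 0: acc unchanged = O
  bit 1 = 1: acc = O + (4, 1) = (4, 1)
  bit 2 = 1: acc = (4, 1) + (1, 3) = (1, 2)

6P = (1, 2)


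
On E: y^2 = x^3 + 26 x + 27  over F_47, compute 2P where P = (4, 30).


Doubling: s = (3 x1^2 + a) / (2 y1)
s = (3*4^2 + 26) / (2*30) mod 47 = 31
x3 = s^2 - 2 x1 mod 47 = 31^2 - 2*4 = 13
y3 = s (x1 - x3) - y1 mod 47 = 31 * (4 - 13) - 30 = 20

2P = (13, 20)


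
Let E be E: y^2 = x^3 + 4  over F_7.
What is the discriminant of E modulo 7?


4 a^3 + 27 b^2 = 4*0^3 + 27*4^2 = 0 + 432 = 432
Delta = -16 * (432) = -6912
Delta mod 7 = 4

Delta = 4 (mod 7)


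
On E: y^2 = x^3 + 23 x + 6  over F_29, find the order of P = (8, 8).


Compute successive multiples of P until we hit O:
  1P = (8, 8)
  2P = (19, 20)
  3P = (25, 13)
  4P = (0, 8)
  5P = (21, 21)
  6P = (1, 28)
  7P = (11, 13)
  8P = (16, 27)
  ... (continuing to 22P)
  22P = O

ord(P) = 22


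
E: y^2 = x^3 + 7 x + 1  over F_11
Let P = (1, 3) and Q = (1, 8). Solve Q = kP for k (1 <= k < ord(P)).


Enumerate multiples of P until we hit Q = (1, 8):
  1P = (1, 3)
  2P = (2, 10)
  3P = (2, 1)
  4P = (1, 8)
Match found at i = 4.

k = 4


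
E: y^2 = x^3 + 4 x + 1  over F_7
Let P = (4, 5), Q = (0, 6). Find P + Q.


P != Q, so use the chord formula.
s = (y2 - y1) / (x2 - x1) = (1) / (3) mod 7 = 5
x3 = s^2 - x1 - x2 mod 7 = 5^2 - 4 - 0 = 0
y3 = s (x1 - x3) - y1 mod 7 = 5 * (4 - 0) - 5 = 1

P + Q = (0, 1)


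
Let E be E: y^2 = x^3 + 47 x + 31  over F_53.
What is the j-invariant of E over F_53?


Delta = -16(4 a^3 + 27 b^2) mod 53 = 41
-1728 * (4 a)^3 = -1728 * (4*47)^3 mod 53 = 30
j = 30 * 41^(-1) mod 53 = 24

j = 24 (mod 53)


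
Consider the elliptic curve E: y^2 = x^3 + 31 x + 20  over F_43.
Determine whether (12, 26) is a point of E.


Check whether y^2 = x^3 + 31 x + 20 (mod 43) for (x, y) = (12, 26).
LHS: y^2 = 26^2 mod 43 = 31
RHS: x^3 + 31 x + 20 = 12^3 + 31*12 + 20 mod 43 = 13
LHS != RHS

No, not on the curve


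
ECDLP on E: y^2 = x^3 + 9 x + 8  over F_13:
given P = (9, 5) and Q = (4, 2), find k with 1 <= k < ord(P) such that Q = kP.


Enumerate multiples of P until we hit Q = (4, 2):
  1P = (9, 5)
  2P = (5, 10)
  3P = (3, 7)
  4P = (4, 2)
Match found at i = 4.

k = 4


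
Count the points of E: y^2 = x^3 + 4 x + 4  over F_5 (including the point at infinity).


For each x in F_5, count y with y^2 = x^3 + 4 x + 4 mod 5:
  x = 0: RHS = 4, y in [2, 3]  -> 2 point(s)
  x = 1: RHS = 4, y in [2, 3]  -> 2 point(s)
  x = 2: RHS = 0, y in [0]  -> 1 point(s)
  x = 4: RHS = 4, y in [2, 3]  -> 2 point(s)
Affine points: 7. Add the point at infinity: total = 8.

#E(F_5) = 8


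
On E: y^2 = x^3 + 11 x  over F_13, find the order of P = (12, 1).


Compute successive multiples of P until we hit O:
  1P = (12, 1)
  2P = (12, 12)
  3P = O

ord(P) = 3


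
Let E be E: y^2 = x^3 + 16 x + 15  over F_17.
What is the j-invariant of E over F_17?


Delta = -16(4 a^3 + 27 b^2) mod 17 = 2
-1728 * (4 a)^3 = -1728 * (4*16)^3 mod 17 = 7
j = 7 * 2^(-1) mod 17 = 12

j = 12 (mod 17)


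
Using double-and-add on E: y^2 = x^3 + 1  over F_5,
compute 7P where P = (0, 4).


k = 7 = 111_2 (binary, LSB first: 111)
Double-and-add from P = (0, 4):
  bit 0 = 1: acc = O + (0, 4) = (0, 4)
  bit 1 = 1: acc = (0, 4) + (0, 1) = O
  bit 2 = 1: acc = O + (0, 4) = (0, 4)

7P = (0, 4)


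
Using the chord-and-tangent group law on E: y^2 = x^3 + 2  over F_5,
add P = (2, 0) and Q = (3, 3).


P != Q, so use the chord formula.
s = (y2 - y1) / (x2 - x1) = (3) / (1) mod 5 = 3
x3 = s^2 - x1 - x2 mod 5 = 3^2 - 2 - 3 = 4
y3 = s (x1 - x3) - y1 mod 5 = 3 * (2 - 4) - 0 = 4

P + Q = (4, 4)


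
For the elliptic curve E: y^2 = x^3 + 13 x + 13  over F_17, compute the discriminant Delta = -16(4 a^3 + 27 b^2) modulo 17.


4 a^3 + 27 b^2 = 4*13^3 + 27*13^2 = 8788 + 4563 = 13351
Delta = -16 * (13351) = -213616
Delta mod 17 = 6

Delta = 6 (mod 17)


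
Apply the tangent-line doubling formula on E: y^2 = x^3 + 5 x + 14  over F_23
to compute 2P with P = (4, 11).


Doubling: s = (3 x1^2 + a) / (2 y1)
s = (3*4^2 + 5) / (2*11) mod 23 = 16
x3 = s^2 - 2 x1 mod 23 = 16^2 - 2*4 = 18
y3 = s (x1 - x3) - y1 mod 23 = 16 * (4 - 18) - 11 = 18

2P = (18, 18)


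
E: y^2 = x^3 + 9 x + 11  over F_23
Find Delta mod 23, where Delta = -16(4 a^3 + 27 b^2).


4 a^3 + 27 b^2 = 4*9^3 + 27*11^2 = 2916 + 3267 = 6183
Delta = -16 * (6183) = -98928
Delta mod 23 = 18

Delta = 18 (mod 23)


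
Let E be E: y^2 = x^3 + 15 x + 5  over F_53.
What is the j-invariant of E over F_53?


Delta = -16(4 a^3 + 27 b^2) mod 53 = 40
-1728 * (4 a)^3 = -1728 * (4*15)^3 mod 53 = 48
j = 48 * 40^(-1) mod 53 = 33

j = 33 (mod 53)


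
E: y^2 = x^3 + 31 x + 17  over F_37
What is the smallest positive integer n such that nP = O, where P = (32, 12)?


Compute successive multiples of P until we hit O:
  1P = (32, 12)
  2P = (20, 4)
  3P = (6, 30)
  4P = (24, 28)
  5P = (22, 5)
  6P = (29, 16)
  7P = (23, 13)
  8P = (35, 13)
  ... (continuing to 40P)
  40P = O

ord(P) = 40


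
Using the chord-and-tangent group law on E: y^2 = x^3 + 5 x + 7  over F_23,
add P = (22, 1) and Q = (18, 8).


P != Q, so use the chord formula.
s = (y2 - y1) / (x2 - x1) = (7) / (19) mod 23 = 4
x3 = s^2 - x1 - x2 mod 23 = 4^2 - 22 - 18 = 22
y3 = s (x1 - x3) - y1 mod 23 = 4 * (22 - 22) - 1 = 22

P + Q = (22, 22)


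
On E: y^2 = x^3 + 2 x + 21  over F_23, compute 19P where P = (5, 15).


k = 19 = 10011_2 (binary, LSB first: 11001)
Double-and-add from P = (5, 15):
  bit 0 = 1: acc = O + (5, 15) = (5, 15)
  bit 1 = 1: acc = (5, 15) + (19, 15) = (22, 8)
  bit 2 = 0: acc unchanged = (22, 8)
  bit 3 = 0: acc unchanged = (22, 8)
  bit 4 = 1: acc = (22, 8) + (3, 13) = (1, 1)

19P = (1, 1)


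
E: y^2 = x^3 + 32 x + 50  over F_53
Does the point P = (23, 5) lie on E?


Check whether y^2 = x^3 + 32 x + 50 (mod 53) for (x, y) = (23, 5).
LHS: y^2 = 5^2 mod 53 = 25
RHS: x^3 + 32 x + 50 = 23^3 + 32*23 + 50 mod 53 = 21
LHS != RHS

No, not on the curve


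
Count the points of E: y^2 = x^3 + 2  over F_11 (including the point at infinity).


For each x in F_11, count y with y^2 = x^3 + 0 x + 2 mod 11:
  x = 1: RHS = 3, y in [5, 6]  -> 2 point(s)
  x = 4: RHS = 0, y in [0]  -> 1 point(s)
  x = 6: RHS = 9, y in [3, 8]  -> 2 point(s)
  x = 7: RHS = 4, y in [2, 9]  -> 2 point(s)
  x = 9: RHS = 5, y in [4, 7]  -> 2 point(s)
  x = 10: RHS = 1, y in [1, 10]  -> 2 point(s)
Affine points: 11. Add the point at infinity: total = 12.

#E(F_11) = 12


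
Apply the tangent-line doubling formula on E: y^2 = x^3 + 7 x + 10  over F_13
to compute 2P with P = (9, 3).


Doubling: s = (3 x1^2 + a) / (2 y1)
s = (3*9^2 + 7) / (2*3) mod 13 = 7
x3 = s^2 - 2 x1 mod 13 = 7^2 - 2*9 = 5
y3 = s (x1 - x3) - y1 mod 13 = 7 * (9 - 5) - 3 = 12

2P = (5, 12)


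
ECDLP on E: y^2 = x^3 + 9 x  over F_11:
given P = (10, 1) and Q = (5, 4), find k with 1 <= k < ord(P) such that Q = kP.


Enumerate multiples of P until we hit Q = (5, 4):
  1P = (10, 1)
  2P = (5, 7)
  3P = (8, 1)
  4P = (4, 10)
  5P = (2, 9)
  6P = (0, 0)
  7P = (2, 2)
  8P = (4, 1)
  9P = (8, 10)
  10P = (5, 4)
Match found at i = 10.

k = 10


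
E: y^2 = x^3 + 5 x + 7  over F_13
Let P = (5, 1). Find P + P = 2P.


Doubling: s = (3 x1^2 + a) / (2 y1)
s = (3*5^2 + 5) / (2*1) mod 13 = 1
x3 = s^2 - 2 x1 mod 13 = 1^2 - 2*5 = 4
y3 = s (x1 - x3) - y1 mod 13 = 1 * (5 - 4) - 1 = 0

2P = (4, 0)


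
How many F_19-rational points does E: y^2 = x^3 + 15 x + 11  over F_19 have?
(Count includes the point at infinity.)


For each x in F_19, count y with y^2 = x^3 + 15 x + 11 mod 19:
  x = 0: RHS = 11, y in [7, 12]  -> 2 point(s)
  x = 2: RHS = 11, y in [7, 12]  -> 2 point(s)
  x = 3: RHS = 7, y in [8, 11]  -> 2 point(s)
  x = 8: RHS = 16, y in [4, 15]  -> 2 point(s)
  x = 9: RHS = 1, y in [1, 18]  -> 2 point(s)
  x = 11: RHS = 6, y in [5, 14]  -> 2 point(s)
  x = 12: RHS = 0, y in [0]  -> 1 point(s)
  x = 13: RHS = 9, y in [3, 16]  -> 2 point(s)
  x = 14: RHS = 1, y in [1, 18]  -> 2 point(s)
  x = 15: RHS = 1, y in [1, 18]  -> 2 point(s)
  x = 17: RHS = 11, y in [7, 12]  -> 2 point(s)
Affine points: 21. Add the point at infinity: total = 22.

#E(F_19) = 22


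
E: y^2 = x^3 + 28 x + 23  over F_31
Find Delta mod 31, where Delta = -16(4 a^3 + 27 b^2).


4 a^3 + 27 b^2 = 4*28^3 + 27*23^2 = 87808 + 14283 = 102091
Delta = -16 * (102091) = -1633456
Delta mod 31 = 27

Delta = 27 (mod 31)


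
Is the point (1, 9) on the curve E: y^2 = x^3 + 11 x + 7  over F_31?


Check whether y^2 = x^3 + 11 x + 7 (mod 31) for (x, y) = (1, 9).
LHS: y^2 = 9^2 mod 31 = 19
RHS: x^3 + 11 x + 7 = 1^3 + 11*1 + 7 mod 31 = 19
LHS = RHS

Yes, on the curve


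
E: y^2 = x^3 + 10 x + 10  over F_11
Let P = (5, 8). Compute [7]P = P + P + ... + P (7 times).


k = 7 = 111_2 (binary, LSB first: 111)
Double-and-add from P = (5, 8):
  bit 0 = 1: acc = O + (5, 8) = (5, 8)
  bit 1 = 1: acc = (5, 8) + (4, 9) = (3, 1)
  bit 2 = 1: acc = (3, 1) + (7, 7) = (6, 0)

7P = (6, 0)


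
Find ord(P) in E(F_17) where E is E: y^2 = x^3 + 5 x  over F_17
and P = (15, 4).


Compute successive multiples of P until we hit O:
  1P = (15, 4)
  2P = (4, 13)
  3P = (13, 16)
  4P = (8, 5)
  5P = (2, 16)
  6P = (9, 14)
  7P = (9, 3)
  8P = (2, 1)
  ... (continuing to 13P)
  13P = O

ord(P) = 13


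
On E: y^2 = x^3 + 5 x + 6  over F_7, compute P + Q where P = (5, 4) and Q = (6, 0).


P != Q, so use the chord formula.
s = (y2 - y1) / (x2 - x1) = (3) / (1) mod 7 = 3
x3 = s^2 - x1 - x2 mod 7 = 3^2 - 5 - 6 = 5
y3 = s (x1 - x3) - y1 mod 7 = 3 * (5 - 5) - 4 = 3

P + Q = (5, 3)


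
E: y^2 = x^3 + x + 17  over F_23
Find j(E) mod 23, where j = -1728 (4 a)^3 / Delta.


Delta = -16(4 a^3 + 27 b^2) mod 23 = 1
-1728 * (4 a)^3 = -1728 * (4*1)^3 mod 23 = 15
j = 15 * 1^(-1) mod 23 = 15

j = 15 (mod 23)


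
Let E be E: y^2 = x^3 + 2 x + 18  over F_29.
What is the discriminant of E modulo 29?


4 a^3 + 27 b^2 = 4*2^3 + 27*18^2 = 32 + 8748 = 8780
Delta = -16 * (8780) = -140480
Delta mod 29 = 25

Delta = 25 (mod 29)


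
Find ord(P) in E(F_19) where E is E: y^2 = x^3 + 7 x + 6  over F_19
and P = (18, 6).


Compute successive multiples of P until we hit O:
  1P = (18, 6)
  2P = (18, 13)
  3P = O

ord(P) = 3


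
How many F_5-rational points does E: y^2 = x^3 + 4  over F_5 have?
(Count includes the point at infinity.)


For each x in F_5, count y with y^2 = x^3 + 0 x + 4 mod 5:
  x = 0: RHS = 4, y in [2, 3]  -> 2 point(s)
  x = 1: RHS = 0, y in [0]  -> 1 point(s)
  x = 3: RHS = 1, y in [1, 4]  -> 2 point(s)
Affine points: 5. Add the point at infinity: total = 6.

#E(F_5) = 6


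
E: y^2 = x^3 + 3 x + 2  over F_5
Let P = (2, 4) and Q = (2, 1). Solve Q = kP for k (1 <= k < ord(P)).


Enumerate multiples of P until we hit Q = (2, 1):
  1P = (2, 4)
  2P = (1, 1)
  3P = (1, 4)
  4P = (2, 1)
Match found at i = 4.

k = 4


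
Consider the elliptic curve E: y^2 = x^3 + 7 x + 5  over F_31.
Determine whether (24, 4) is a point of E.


Check whether y^2 = x^3 + 7 x + 5 (mod 31) for (x, y) = (24, 4).
LHS: y^2 = 4^2 mod 31 = 16
RHS: x^3 + 7 x + 5 = 24^3 + 7*24 + 5 mod 31 = 16
LHS = RHS

Yes, on the curve


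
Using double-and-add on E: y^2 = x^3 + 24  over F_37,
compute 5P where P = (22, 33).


k = 5 = 101_2 (binary, LSB first: 101)
Double-and-add from P = (22, 33):
  bit 0 = 1: acc = O + (22, 33) = (22, 33)
  bit 1 = 0: acc unchanged = (22, 33)
  bit 2 = 1: acc = (22, 33) + (1, 5) = (24, 26)

5P = (24, 26)


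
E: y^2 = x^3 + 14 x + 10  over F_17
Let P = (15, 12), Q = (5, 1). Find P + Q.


P != Q, so use the chord formula.
s = (y2 - y1) / (x2 - x1) = (6) / (7) mod 17 = 13
x3 = s^2 - x1 - x2 mod 17 = 13^2 - 15 - 5 = 13
y3 = s (x1 - x3) - y1 mod 17 = 13 * (15 - 13) - 12 = 14

P + Q = (13, 14)


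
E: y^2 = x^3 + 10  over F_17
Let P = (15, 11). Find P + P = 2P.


Doubling: s = (3 x1^2 + a) / (2 y1)
s = (3*15^2 + 0) / (2*11) mod 17 = 16
x3 = s^2 - 2 x1 mod 17 = 16^2 - 2*15 = 5
y3 = s (x1 - x3) - y1 mod 17 = 16 * (15 - 5) - 11 = 13

2P = (5, 13)


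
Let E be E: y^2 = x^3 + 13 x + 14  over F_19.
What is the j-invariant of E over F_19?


Delta = -16(4 a^3 + 27 b^2) mod 19 = 3
-1728 * (4 a)^3 = -1728 * (4*13)^3 mod 19 = 8
j = 8 * 3^(-1) mod 19 = 9

j = 9 (mod 19)


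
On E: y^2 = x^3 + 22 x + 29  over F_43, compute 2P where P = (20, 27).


Doubling: s = (3 x1^2 + a) / (2 y1)
s = (3*20^2 + 22) / (2*27) mod 43 = 29
x3 = s^2 - 2 x1 mod 43 = 29^2 - 2*20 = 27
y3 = s (x1 - x3) - y1 mod 43 = 29 * (20 - 27) - 27 = 28

2P = (27, 28)


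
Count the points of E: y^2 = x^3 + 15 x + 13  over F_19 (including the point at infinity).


For each x in F_19, count y with y^2 = x^3 + 15 x + 13 mod 19:
  x = 3: RHS = 9, y in [3, 16]  -> 2 point(s)
  x = 4: RHS = 4, y in [2, 17]  -> 2 point(s)
  x = 5: RHS = 4, y in [2, 17]  -> 2 point(s)
  x = 7: RHS = 5, y in [9, 10]  -> 2 point(s)
  x = 10: RHS = 4, y in [2, 17]  -> 2 point(s)
  x = 13: RHS = 11, y in [7, 12]  -> 2 point(s)
  x = 16: RHS = 17, y in [6, 13]  -> 2 point(s)
  x = 18: RHS = 16, y in [4, 15]  -> 2 point(s)
Affine points: 16. Add the point at infinity: total = 17.

#E(F_19) = 17


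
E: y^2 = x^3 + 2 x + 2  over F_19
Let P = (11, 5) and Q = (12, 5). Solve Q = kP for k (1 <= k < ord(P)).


Enumerate multiples of P until we hit Q = (12, 5):
  1P = (11, 5)
  2P = (4, 13)
  3P = (15, 5)
  4P = (12, 14)
  5P = (1, 9)
  6P = (14, 0)
  7P = (1, 10)
  8P = (12, 5)
Match found at i = 8.

k = 8


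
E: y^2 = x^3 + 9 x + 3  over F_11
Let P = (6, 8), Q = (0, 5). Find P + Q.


P != Q, so use the chord formula.
s = (y2 - y1) / (x2 - x1) = (8) / (5) mod 11 = 6
x3 = s^2 - x1 - x2 mod 11 = 6^2 - 6 - 0 = 8
y3 = s (x1 - x3) - y1 mod 11 = 6 * (6 - 8) - 8 = 2

P + Q = (8, 2)


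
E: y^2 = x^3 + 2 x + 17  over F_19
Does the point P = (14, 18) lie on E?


Check whether y^2 = x^3 + 2 x + 17 (mod 19) for (x, y) = (14, 18).
LHS: y^2 = 18^2 mod 19 = 1
RHS: x^3 + 2 x + 17 = 14^3 + 2*14 + 17 mod 19 = 15
LHS != RHS

No, not on the curve


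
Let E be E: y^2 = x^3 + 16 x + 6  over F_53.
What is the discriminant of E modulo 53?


4 a^3 + 27 b^2 = 4*16^3 + 27*6^2 = 16384 + 972 = 17356
Delta = -16 * (17356) = -277696
Delta mod 53 = 24

Delta = 24 (mod 53)


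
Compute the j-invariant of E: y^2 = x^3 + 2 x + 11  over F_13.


Delta = -16(4 a^3 + 27 b^2) mod 13 = 9
-1728 * (4 a)^3 = -1728 * (4*2)^3 mod 13 = 5
j = 5 * 9^(-1) mod 13 = 2

j = 2 (mod 13)


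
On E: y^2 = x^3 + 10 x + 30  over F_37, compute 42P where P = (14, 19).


k = 42 = 101010_2 (binary, LSB first: 010101)
Double-and-add from P = (14, 19):
  bit 0 = 0: acc unchanged = O
  bit 1 = 1: acc = O + (8, 17) = (8, 17)
  bit 2 = 0: acc unchanged = (8, 17)
  bit 3 = 1: acc = (8, 17) + (17, 9) = (0, 17)
  bit 4 = 0: acc unchanged = (0, 17)
  bit 5 = 1: acc = (0, 17) + (29, 17) = (8, 20)

42P = (8, 20)


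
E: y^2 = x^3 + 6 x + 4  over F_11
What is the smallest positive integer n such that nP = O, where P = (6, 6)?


Compute successive multiples of P until we hit O:
  1P = (6, 6)
  2P = (4, 2)
  3P = (5, 7)
  4P = (1, 0)
  5P = (5, 4)
  6P = (4, 9)
  7P = (6, 5)
  8P = O

ord(P) = 8


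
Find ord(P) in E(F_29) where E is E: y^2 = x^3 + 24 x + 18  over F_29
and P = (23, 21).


Compute successive multiples of P until we hit O:
  1P = (23, 21)
  2P = (13, 27)
  3P = (27, 22)
  4P = (28, 14)
  5P = (2, 25)
  6P = (26, 21)
  7P = (9, 8)
  8P = (6, 1)
  ... (continuing to 17P)
  17P = O

ord(P) = 17


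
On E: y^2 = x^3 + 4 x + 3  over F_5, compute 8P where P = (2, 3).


k = 8 = 1000_2 (binary, LSB first: 0001)
Double-and-add from P = (2, 3):
  bit 0 = 0: acc unchanged = O
  bit 1 = 0: acc unchanged = O
  bit 2 = 0: acc unchanged = O
  bit 3 = 1: acc = O + (2, 2) = (2, 2)

8P = (2, 2)


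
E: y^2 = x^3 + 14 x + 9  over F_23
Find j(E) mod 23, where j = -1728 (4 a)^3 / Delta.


Delta = -16(4 a^3 + 27 b^2) mod 23 = 3
-1728 * (4 a)^3 = -1728 * (4*14)^3 mod 23 = 13
j = 13 * 3^(-1) mod 23 = 12

j = 12 (mod 23)


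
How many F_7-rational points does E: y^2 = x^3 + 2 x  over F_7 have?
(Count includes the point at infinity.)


For each x in F_7, count y with y^2 = x^3 + 2 x + 0 mod 7:
  x = 0: RHS = 0, y in [0]  -> 1 point(s)
  x = 4: RHS = 2, y in [3, 4]  -> 2 point(s)
  x = 5: RHS = 2, y in [3, 4]  -> 2 point(s)
  x = 6: RHS = 4, y in [2, 5]  -> 2 point(s)
Affine points: 7. Add the point at infinity: total = 8.

#E(F_7) = 8


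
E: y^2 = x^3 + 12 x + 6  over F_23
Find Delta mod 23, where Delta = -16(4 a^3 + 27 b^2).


4 a^3 + 27 b^2 = 4*12^3 + 27*6^2 = 6912 + 972 = 7884
Delta = -16 * (7884) = -126144
Delta mod 23 = 11

Delta = 11 (mod 23)


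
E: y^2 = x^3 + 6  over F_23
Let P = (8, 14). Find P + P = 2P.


Doubling: s = (3 x1^2 + a) / (2 y1)
s = (3*8^2 + 0) / (2*14) mod 23 = 20
x3 = s^2 - 2 x1 mod 23 = 20^2 - 2*8 = 16
y3 = s (x1 - x3) - y1 mod 23 = 20 * (8 - 16) - 14 = 10

2P = (16, 10)


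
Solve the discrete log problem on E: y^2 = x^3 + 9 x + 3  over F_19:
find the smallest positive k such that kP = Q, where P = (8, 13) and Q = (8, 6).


Enumerate multiples of P until we hit Q = (8, 6):
  1P = (8, 13)
  2P = (14, 2)
  3P = (3, 0)
  4P = (14, 17)
  5P = (8, 6)
Match found at i = 5.

k = 5


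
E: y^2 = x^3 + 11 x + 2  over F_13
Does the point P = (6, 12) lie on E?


Check whether y^2 = x^3 + 11 x + 2 (mod 13) for (x, y) = (6, 12).
LHS: y^2 = 12^2 mod 13 = 1
RHS: x^3 + 11 x + 2 = 6^3 + 11*6 + 2 mod 13 = 11
LHS != RHS

No, not on the curve


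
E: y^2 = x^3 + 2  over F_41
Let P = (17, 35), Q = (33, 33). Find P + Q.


P != Q, so use the chord formula.
s = (y2 - y1) / (x2 - x1) = (39) / (16) mod 41 = 5
x3 = s^2 - x1 - x2 mod 41 = 5^2 - 17 - 33 = 16
y3 = s (x1 - x3) - y1 mod 41 = 5 * (17 - 16) - 35 = 11

P + Q = (16, 11)


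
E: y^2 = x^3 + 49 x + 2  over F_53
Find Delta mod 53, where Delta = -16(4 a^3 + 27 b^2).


4 a^3 + 27 b^2 = 4*49^3 + 27*2^2 = 470596 + 108 = 470704
Delta = -16 * (470704) = -7531264
Delta mod 53 = 36

Delta = 36 (mod 53)


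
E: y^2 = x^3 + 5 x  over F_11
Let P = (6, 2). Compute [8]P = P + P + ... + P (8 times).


k = 8 = 1000_2 (binary, LSB first: 0001)
Double-and-add from P = (6, 2):
  bit 0 = 0: acc unchanged = O
  bit 1 = 0: acc unchanged = O
  bit 2 = 0: acc unchanged = O
  bit 3 = 1: acc = O + (9, 2) = (9, 2)

8P = (9, 2)


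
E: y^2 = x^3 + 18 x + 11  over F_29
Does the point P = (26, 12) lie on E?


Check whether y^2 = x^3 + 18 x + 11 (mod 29) for (x, y) = (26, 12).
LHS: y^2 = 12^2 mod 29 = 28
RHS: x^3 + 18 x + 11 = 26^3 + 18*26 + 11 mod 29 = 17
LHS != RHS

No, not on the curve


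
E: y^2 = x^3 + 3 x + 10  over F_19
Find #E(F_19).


For each x in F_19, count y with y^2 = x^3 + 3 x + 10 mod 19:
  x = 2: RHS = 5, y in [9, 10]  -> 2 point(s)
  x = 5: RHS = 17, y in [6, 13]  -> 2 point(s)
  x = 6: RHS = 16, y in [4, 15]  -> 2 point(s)
  x = 9: RHS = 6, y in [5, 14]  -> 2 point(s)
  x = 11: RHS = 6, y in [5, 14]  -> 2 point(s)
  x = 12: RHS = 7, y in [8, 11]  -> 2 point(s)
  x = 13: RHS = 4, y in [2, 17]  -> 2 point(s)
  x = 18: RHS = 6, y in [5, 14]  -> 2 point(s)
Affine points: 16. Add the point at infinity: total = 17.

#E(F_19) = 17


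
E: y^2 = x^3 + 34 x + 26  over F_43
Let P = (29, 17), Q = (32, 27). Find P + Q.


P != Q, so use the chord formula.
s = (y2 - y1) / (x2 - x1) = (10) / (3) mod 43 = 32
x3 = s^2 - x1 - x2 mod 43 = 32^2 - 29 - 32 = 17
y3 = s (x1 - x3) - y1 mod 43 = 32 * (29 - 17) - 17 = 23

P + Q = (17, 23)


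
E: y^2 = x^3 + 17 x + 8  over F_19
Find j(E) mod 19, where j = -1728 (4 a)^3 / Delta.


Delta = -16(4 a^3 + 27 b^2) mod 19 = 15
-1728 * (4 a)^3 = -1728 * (4*17)^3 mod 19 = 1
j = 1 * 15^(-1) mod 19 = 14

j = 14 (mod 19)


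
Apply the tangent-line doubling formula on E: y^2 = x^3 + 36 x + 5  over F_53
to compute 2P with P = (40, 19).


Doubling: s = (3 x1^2 + a) / (2 y1)
s = (3*40^2 + 36) / (2*19) mod 53 = 38
x3 = s^2 - 2 x1 mod 53 = 38^2 - 2*40 = 39
y3 = s (x1 - x3) - y1 mod 53 = 38 * (40 - 39) - 19 = 19

2P = (39, 19)


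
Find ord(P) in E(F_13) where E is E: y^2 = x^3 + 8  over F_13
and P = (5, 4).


Compute successive multiples of P until we hit O:
  1P = (5, 4)
  2P = (7, 0)
  3P = (5, 9)
  4P = O

ord(P) = 4
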